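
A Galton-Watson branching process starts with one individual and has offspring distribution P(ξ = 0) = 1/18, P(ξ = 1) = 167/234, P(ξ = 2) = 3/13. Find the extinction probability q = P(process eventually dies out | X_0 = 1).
q = 13/54

The pgf is f(s) = 1/18 + 167/234·s + 3/13·s². The extinction probability q is the smallest fixed point of f in [0, 1]. Setting s = f(s):
  3/13·s² + (167/234 − 1)·s + 1/18 = 0
  3/13·s² − (1/18 + 3/13)·s + 1/18 = 0
which factors as (s − 1)·(3/13·s − 1/18) = 0, giving roots s = 1 and s = (1/18)/(3/13) = 13/54.
Mean offspring μ = 167/234 + 2·3/13 = 275/234 > 1 (supercritical), so q < 1. The extinction probability is the smaller root: q = (1/18)/(3/13) = 13/54.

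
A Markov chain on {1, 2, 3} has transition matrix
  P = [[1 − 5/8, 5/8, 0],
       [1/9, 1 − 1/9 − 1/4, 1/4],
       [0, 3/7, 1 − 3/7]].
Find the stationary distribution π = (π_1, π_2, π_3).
π = (32/317, 180/317, 105/317)

This is a birth-death chain on three states, which satisfies detailed balance: π_1 · P_{12} = π_2 · P_{21} and π_2 · P_{23} = π_3 · P_{32}.
From π_1 · 5/8 = π_2 · 1/9: π_2/π_1 = (5/8)/(1/9) = 45/8.
From π_2 · 1/4 = π_3 · 3/7: π_3/π_2 = (1/4)/(3/7) = 7/12.
Take π_1 proportional to 1; then unnormalized π = (1, 45/8, 105/32). Normalize by dividing by the sum 317/32:
  π = (32/317, 180/317, 105/317).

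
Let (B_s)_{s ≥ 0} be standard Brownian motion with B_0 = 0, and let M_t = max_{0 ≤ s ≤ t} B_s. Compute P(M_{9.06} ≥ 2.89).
P(M_{9.06} ≥ 2.89) = 2·P(B_{9.06} ≥ 2.89) = 2(1 − Φ(2.89/√9.06)) ≈ 0.3370

By the reflection principle for Brownian motion, P(M_t ≥ a) = 2 · P(B_t ≥ a) for a ≥ 0. Since B_t ~ N(0, t), P(B_t ≥ 2.89) = 1 − Φ(2.89/√t) = 1 − Φ(2.89/√9.06) = 1 − Φ(0.9601). So
  P(M_{9.06} ≥ 2.89) = 2(1 − Φ(0.9601)) ≈ 0.3370.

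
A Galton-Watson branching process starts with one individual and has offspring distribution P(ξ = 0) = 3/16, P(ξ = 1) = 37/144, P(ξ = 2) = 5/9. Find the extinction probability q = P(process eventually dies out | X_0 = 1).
q = 27/80

The pgf is f(s) = 3/16 + 37/144·s + 5/9·s². The extinction probability q is the smallest fixed point of f in [0, 1]. Setting s = f(s):
  5/9·s² + (37/144 − 1)·s + 3/16 = 0
  5/9·s² − (3/16 + 5/9)·s + 3/16 = 0
which factors as (s − 1)·(5/9·s − 3/16) = 0, giving roots s = 1 and s = (3/16)/(5/9) = 27/80.
Mean offspring μ = 37/144 + 2·5/9 = 197/144 > 1 (supercritical), so q < 1. The extinction probability is the smaller root: q = (3/16)/(5/9) = 27/80.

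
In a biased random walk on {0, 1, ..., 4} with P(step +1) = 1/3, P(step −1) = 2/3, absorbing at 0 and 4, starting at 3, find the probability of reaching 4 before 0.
P(hit 4 before 0) = (1 − (2)^3) / (1 − (2)^4) = 7/15

Let u_k denote P(reach 4 before 0 | start at k). Boundary: u_0 = 0, u_4 = 1. Recurrence: u_k = 1/3·u_{k+1} + 2/3·u_{k-1} for 1 ≤ k ≤ 3. Try u_k = A + B·r^k with r = q/p = (2/3)/(1/3) = 2. Substitution satisfies the recurrence; boundary conditions give:
  u_k = (1 − r^k) / (1 − r^N) = (1 − (2)^3) / (1 − (2)^4) = 7/15.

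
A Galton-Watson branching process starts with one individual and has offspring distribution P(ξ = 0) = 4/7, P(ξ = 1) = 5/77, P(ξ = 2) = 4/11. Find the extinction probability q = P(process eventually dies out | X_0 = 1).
q = 1

Mean offspring μ = 0·4/7 + 1·5/77 + 2·4/11 = 61/77 ≤ 1. For μ ≤ 1 with offspring not concentrated at 1, the Galton-Watson process goes extinct almost surely, so q = 1.
(Algebraic check: The pgf is f(s) = 4/7 + 5/77·s + 4/11·s². The extinction probability q is the smallest fixed point of f in [0, 1]. Setting s = f(s):
  4/11·s² + (5/77 − 1)·s + 4/7 = 0
  4/11·s² − (4/7 + 4/11)·s + 4/7 = 0
which factors as (s − 1)·(4/11·s − 4/7) = 0, giving roots s = 1 and s = (4/7)/(4/11) = 11/7. Since 11/7 ≥ 1, the smallest root in [0, 1] is s = 1.)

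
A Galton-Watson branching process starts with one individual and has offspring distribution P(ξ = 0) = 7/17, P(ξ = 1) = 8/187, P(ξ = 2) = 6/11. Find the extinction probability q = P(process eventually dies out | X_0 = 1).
q = 77/102

The pgf is f(s) = 7/17 + 8/187·s + 6/11·s². The extinction probability q is the smallest fixed point of f in [0, 1]. Setting s = f(s):
  6/11·s² + (8/187 − 1)·s + 7/17 = 0
  6/11·s² − (7/17 + 6/11)·s + 7/17 = 0
which factors as (s − 1)·(6/11·s − 7/17) = 0, giving roots s = 1 and s = (7/17)/(6/11) = 77/102.
Mean offspring μ = 8/187 + 2·6/11 = 212/187 > 1 (supercritical), so q < 1. The extinction probability is the smaller root: q = (7/17)/(6/11) = 77/102.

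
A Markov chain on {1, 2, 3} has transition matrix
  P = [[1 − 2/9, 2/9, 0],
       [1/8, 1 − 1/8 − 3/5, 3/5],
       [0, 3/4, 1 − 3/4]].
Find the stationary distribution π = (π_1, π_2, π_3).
π = (5/21, 80/189, 64/189)

This is a birth-death chain on three states, which satisfies detailed balance: π_1 · P_{12} = π_2 · P_{21} and π_2 · P_{23} = π_3 · P_{32}.
From π_1 · 2/9 = π_2 · 1/8: π_2/π_1 = (2/9)/(1/8) = 16/9.
From π_2 · 3/5 = π_3 · 3/4: π_3/π_2 = (3/5)/(3/4) = 4/5.
Take π_1 proportional to 1; then unnormalized π = (1, 16/9, 64/45). Normalize by dividing by the sum 21/5:
  π = (5/21, 80/189, 64/189).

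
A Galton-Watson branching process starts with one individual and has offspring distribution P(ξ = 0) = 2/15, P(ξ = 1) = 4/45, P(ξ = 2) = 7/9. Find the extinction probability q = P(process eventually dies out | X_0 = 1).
q = 6/35

The pgf is f(s) = 2/15 + 4/45·s + 7/9·s². The extinction probability q is the smallest fixed point of f in [0, 1]. Setting s = f(s):
  7/9·s² + (4/45 − 1)·s + 2/15 = 0
  7/9·s² − (2/15 + 7/9)·s + 2/15 = 0
which factors as (s − 1)·(7/9·s − 2/15) = 0, giving roots s = 1 and s = (2/15)/(7/9) = 6/35.
Mean offspring μ = 4/45 + 2·7/9 = 74/45 > 1 (supercritical), so q < 1. The extinction probability is the smaller root: q = (2/15)/(7/9) = 6/35.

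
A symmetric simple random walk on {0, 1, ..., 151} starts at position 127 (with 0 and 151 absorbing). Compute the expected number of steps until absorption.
E[τ | X_0 = 127] = 3048

Let v_k = E[τ | X_0 = k]. Boundary: v_0 = v_151 = 0. Recurrence: v_k = 1 + (v_{k-1} + v_{k+1})/2 for 1 ≤ k ≤ 150. The particular solution to v_k − (v_{k-1} + v_{k+1})/2 = 1 is v_k = −k^2. Adding homogeneous solution A + B k and matching boundaries gives v_k = k (151 − k). Substituting k = 127: v_127 = 127 · 24 = 3048.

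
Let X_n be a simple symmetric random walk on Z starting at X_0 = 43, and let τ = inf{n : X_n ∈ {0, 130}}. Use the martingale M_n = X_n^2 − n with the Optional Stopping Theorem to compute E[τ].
E[τ] = 3741

M_n = X_n^2 − n is a martingale (since E[X_{n+1}^2 | F_n] = X_n^2 + 1). By OST (τ has finite mean in a bounded region), E[M_τ] = E[M_0] = X_0^2 − 0 = 43^2 = 1849. Also E[M_τ] = E[X_τ^2] − E[τ]. The walk exits at 0 or 130, with P(hit 130 first) = 43/130, so E[X_τ^2] = 130^2 · 43/130 + 0 = 5590. Thus E[τ] = E[X_τ^2] − E[M_τ] = 5590 − 1849 = 3741 = 43(130 − 43) = 3741.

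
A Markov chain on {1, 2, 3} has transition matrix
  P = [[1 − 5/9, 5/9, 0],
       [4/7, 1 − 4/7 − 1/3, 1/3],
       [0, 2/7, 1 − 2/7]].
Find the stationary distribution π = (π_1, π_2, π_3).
π = (216/671, 210/671, 245/671)

This is a birth-death chain on three states, which satisfies detailed balance: π_1 · P_{12} = π_2 · P_{21} and π_2 · P_{23} = π_3 · P_{32}.
From π_1 · 5/9 = π_2 · 4/7: π_2/π_1 = (5/9)/(4/7) = 35/36.
From π_2 · 1/3 = π_3 · 2/7: π_3/π_2 = (1/3)/(2/7) = 7/6.
Take π_1 proportional to 1; then unnormalized π = (1, 35/36, 245/216). Normalize by dividing by the sum 671/216:
  π = (216/671, 210/671, 245/671).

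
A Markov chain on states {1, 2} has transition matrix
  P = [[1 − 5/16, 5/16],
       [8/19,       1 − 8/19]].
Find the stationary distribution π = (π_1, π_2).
π_1 = 128/223, π_2 = 95/223

Solve πP = π with π_1 + π_2 = 1. From πP = π: π_1 · (1 − 5/16) + π_2 · 8/19 = π_1 ⇒ π_2 · 8/19 = π_1 · 5/16 ⇒ π_2/π_1 = (5/16)/(8/19) = 95/128. Together with π_1 + π_2 = 1:
  π_1 = (8/19)/(5/16 + 8/19) = (8/19)/(223/304) = 128/223,
  π_2 = (5/16)/(5/16 + 8/19) = (5/16)/(223/304) = 95/223.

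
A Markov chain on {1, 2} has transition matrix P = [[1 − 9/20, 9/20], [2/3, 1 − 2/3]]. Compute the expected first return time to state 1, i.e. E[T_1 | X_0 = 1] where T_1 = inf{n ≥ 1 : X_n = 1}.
E[T_1 | X_0 = 1] = 1/π_1 = 67/40

For an irreducible recurrent Markov chain with stationary distribution π, E[T_i | X_0 = i] = 1/π_i (Kac's formula). Here π_1 = (2/3)/(9/20 + 2/3) = (2/3)/(67/60) = 40/67, so E[T_1 | X_0 = 1] = 1/π_1 = (9/20 + 2/3)/(2/3) = (67/60)/(2/3) = 67/40.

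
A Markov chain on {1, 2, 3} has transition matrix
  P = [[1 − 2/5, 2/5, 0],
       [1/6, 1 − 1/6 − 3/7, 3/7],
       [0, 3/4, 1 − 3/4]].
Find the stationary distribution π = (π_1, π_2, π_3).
π = (35/167, 84/167, 48/167)

This is a birth-death chain on three states, which satisfies detailed balance: π_1 · P_{12} = π_2 · P_{21} and π_2 · P_{23} = π_3 · P_{32}.
From π_1 · 2/5 = π_2 · 1/6: π_2/π_1 = (2/5)/(1/6) = 12/5.
From π_2 · 3/7 = π_3 · 3/4: π_3/π_2 = (3/7)/(3/4) = 4/7.
Take π_1 proportional to 1; then unnormalized π = (1, 12/5, 48/35). Normalize by dividing by the sum 167/35:
  π = (35/167, 84/167, 48/167).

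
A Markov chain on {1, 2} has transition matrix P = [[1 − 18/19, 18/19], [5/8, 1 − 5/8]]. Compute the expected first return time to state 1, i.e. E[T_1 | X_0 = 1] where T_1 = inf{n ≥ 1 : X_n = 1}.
E[T_1 | X_0 = 1] = 1/π_1 = 239/95

For an irreducible recurrent Markov chain with stationary distribution π, E[T_i | X_0 = i] = 1/π_i (Kac's formula). Here π_1 = (5/8)/(18/19 + 5/8) = (5/8)/(239/152) = 95/239, so E[T_1 | X_0 = 1] = 1/π_1 = (18/19 + 5/8)/(5/8) = (239/152)/(5/8) = 239/95.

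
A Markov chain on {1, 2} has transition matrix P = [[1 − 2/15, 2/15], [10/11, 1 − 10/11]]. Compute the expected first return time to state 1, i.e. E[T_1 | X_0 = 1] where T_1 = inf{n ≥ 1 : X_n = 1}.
E[T_1 | X_0 = 1] = 1/π_1 = 86/75

For an irreducible recurrent Markov chain with stationary distribution π, E[T_i | X_0 = i] = 1/π_i (Kac's formula). Here π_1 = (10/11)/(2/15 + 10/11) = (10/11)/(172/165) = 75/86, so E[T_1 | X_0 = 1] = 1/π_1 = (2/15 + 10/11)/(10/11) = (172/165)/(10/11) = 86/75.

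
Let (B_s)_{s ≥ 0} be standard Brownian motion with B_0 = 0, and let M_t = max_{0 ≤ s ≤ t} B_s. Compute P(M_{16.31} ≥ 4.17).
P(M_{16.31} ≥ 4.17) = 2·P(B_{16.31} ≥ 4.17) = 2(1 − Φ(4.17/√16.31)) ≈ 0.3018

By the reflection principle for Brownian motion, P(M_t ≥ a) = 2 · P(B_t ≥ a) for a ≥ 0. Since B_t ~ N(0, t), P(B_t ≥ 4.17) = 1 − Φ(4.17/√t) = 1 − Φ(4.17/√16.31) = 1 − Φ(1.0325). So
  P(M_{16.31} ≥ 4.17) = 2(1 − Φ(1.0325)) ≈ 0.3018.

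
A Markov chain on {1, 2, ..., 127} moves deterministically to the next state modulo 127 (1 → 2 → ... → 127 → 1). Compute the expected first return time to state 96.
E[T_96 | X_0 = 96] = 127

The chain cycles deterministically, so starting at state 96 it returns in exactly 127 steps. Equivalently, the stationary distribution is uniform π_j = 1/127 for every state j, so by Kac's formula E[T_96] = 1/π_96 = 127.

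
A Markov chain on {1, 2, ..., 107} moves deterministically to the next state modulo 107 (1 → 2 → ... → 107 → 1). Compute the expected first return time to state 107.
E[T_107 | X_0 = 107] = 107

The chain cycles deterministically, so starting at state 107 it returns in exactly 107 steps. Equivalently, the stationary distribution is uniform π_j = 1/107 for every state j, so by Kac's formula E[T_107] = 1/π_107 = 107.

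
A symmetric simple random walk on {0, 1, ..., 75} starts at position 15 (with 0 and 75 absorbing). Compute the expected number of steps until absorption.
E[τ | X_0 = 15] = 900

Let v_k = E[τ | X_0 = k]. Boundary: v_0 = v_75 = 0. Recurrence: v_k = 1 + (v_{k-1} + v_{k+1})/2 for 1 ≤ k ≤ 74. The particular solution to v_k − (v_{k-1} + v_{k+1})/2 = 1 is v_k = −k^2. Adding homogeneous solution A + B k and matching boundaries gives v_k = k (75 − k). Substituting k = 15: v_15 = 15 · 60 = 900.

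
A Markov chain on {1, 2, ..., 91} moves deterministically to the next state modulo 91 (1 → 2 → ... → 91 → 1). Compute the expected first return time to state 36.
E[T_36 | X_0 = 36] = 91

The chain cycles deterministically, so starting at state 36 it returns in exactly 91 steps. Equivalently, the stationary distribution is uniform π_j = 1/91 for every state j, so by Kac's formula E[T_36] = 1/π_36 = 91.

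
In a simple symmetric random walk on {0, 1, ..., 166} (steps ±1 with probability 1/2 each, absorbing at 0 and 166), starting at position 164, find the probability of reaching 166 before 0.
P(hit 166 before 0) = 164/166 = 82/83

Let u_k = P(hit 166 before 0 | start at k). Then u_0 = 0, u_166 = 1, and u_k = u_{k-1}/2 + u_{k+1}/2 for 1 ≤ k ≤ 165. This harmonic recurrence is solved by u_k = k/166, giving u_164 = 164/166 = 82/83.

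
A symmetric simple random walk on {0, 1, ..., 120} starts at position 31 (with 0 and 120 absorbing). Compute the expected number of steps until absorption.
E[τ | X_0 = 31] = 2759

Let v_k = E[τ | X_0 = k]. Boundary: v_0 = v_120 = 0. Recurrence: v_k = 1 + (v_{k-1} + v_{k+1})/2 for 1 ≤ k ≤ 119. The particular solution to v_k − (v_{k-1} + v_{k+1})/2 = 1 is v_k = −k^2. Adding homogeneous solution A + B k and matching boundaries gives v_k = k (120 − k). Substituting k = 31: v_31 = 31 · 89 = 2759.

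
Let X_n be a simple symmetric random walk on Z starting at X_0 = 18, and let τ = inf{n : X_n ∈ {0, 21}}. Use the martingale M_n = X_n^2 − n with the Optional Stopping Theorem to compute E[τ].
E[τ] = 54

M_n = X_n^2 − n is a martingale (since E[X_{n+1}^2 | F_n] = X_n^2 + 1). By OST (τ has finite mean in a bounded region), E[M_τ] = E[M_0] = X_0^2 − 0 = 18^2 = 324. Also E[M_τ] = E[X_τ^2] − E[τ]. The walk exits at 0 or 21, with P(hit 21 first) = 18/21, so E[X_τ^2] = 21^2 · 18/21 + 0 = 378. Thus E[τ] = E[X_τ^2] − E[M_τ] = 378 − 324 = 54 = 18(21 − 18) = 54.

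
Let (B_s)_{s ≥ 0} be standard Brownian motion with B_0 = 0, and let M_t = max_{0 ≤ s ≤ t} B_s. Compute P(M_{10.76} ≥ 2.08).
P(M_{10.76} ≥ 2.08) = 2·P(B_{10.76} ≥ 2.08) = 2(1 − Φ(2.08/√10.76)) ≈ 0.5260

By the reflection principle for Brownian motion, P(M_t ≥ a) = 2 · P(B_t ≥ a) for a ≥ 0. Since B_t ~ N(0, t), P(B_t ≥ 2.08) = 1 − Φ(2.08/√t) = 1 − Φ(2.08/√10.76) = 1 − Φ(0.6341). So
  P(M_{10.76} ≥ 2.08) = 2(1 − Φ(0.6341)) ≈ 0.5260.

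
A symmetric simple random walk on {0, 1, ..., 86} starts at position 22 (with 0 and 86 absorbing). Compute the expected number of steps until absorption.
E[τ | X_0 = 22] = 1408

Let v_k = E[τ | X_0 = k]. Boundary: v_0 = v_86 = 0. Recurrence: v_k = 1 + (v_{k-1} + v_{k+1})/2 for 1 ≤ k ≤ 85. The particular solution to v_k − (v_{k-1} + v_{k+1})/2 = 1 is v_k = −k^2. Adding homogeneous solution A + B k and matching boundaries gives v_k = k (86 − k). Substituting k = 22: v_22 = 22 · 64 = 1408.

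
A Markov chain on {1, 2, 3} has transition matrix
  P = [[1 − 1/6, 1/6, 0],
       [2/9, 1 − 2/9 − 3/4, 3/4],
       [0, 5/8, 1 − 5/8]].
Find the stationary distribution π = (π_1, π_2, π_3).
π = (20/53, 15/53, 18/53)

This is a birth-death chain on three states, which satisfies detailed balance: π_1 · P_{12} = π_2 · P_{21} and π_2 · P_{23} = π_3 · P_{32}.
From π_1 · 1/6 = π_2 · 2/9: π_2/π_1 = (1/6)/(2/9) = 3/4.
From π_2 · 3/4 = π_3 · 5/8: π_3/π_2 = (3/4)/(5/8) = 6/5.
Take π_1 proportional to 1; then unnormalized π = (1, 3/4, 9/10). Normalize by dividing by the sum 53/20:
  π = (20/53, 15/53, 18/53).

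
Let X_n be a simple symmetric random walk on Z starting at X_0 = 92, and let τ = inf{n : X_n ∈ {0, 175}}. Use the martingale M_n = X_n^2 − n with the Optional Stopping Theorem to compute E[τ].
E[τ] = 7636

M_n = X_n^2 − n is a martingale (since E[X_{n+1}^2 | F_n] = X_n^2 + 1). By OST (τ has finite mean in a bounded region), E[M_τ] = E[M_0] = X_0^2 − 0 = 92^2 = 8464. Also E[M_τ] = E[X_τ^2] − E[τ]. The walk exits at 0 or 175, with P(hit 175 first) = 92/175, so E[X_τ^2] = 175^2 · 92/175 + 0 = 16100. Thus E[τ] = E[X_τ^2] − E[M_τ] = 16100 − 8464 = 7636 = 92(175 − 92) = 7636.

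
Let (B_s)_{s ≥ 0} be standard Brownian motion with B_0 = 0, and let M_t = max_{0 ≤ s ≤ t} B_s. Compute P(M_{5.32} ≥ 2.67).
P(M_{5.32} ≥ 2.67) = 2·P(B_{5.32} ≥ 2.67) = 2(1 − Φ(2.67/√5.32)) ≈ 0.2470

By the reflection principle for Brownian motion, P(M_t ≥ a) = 2 · P(B_t ≥ a) for a ≥ 0. Since B_t ~ N(0, t), P(B_t ≥ 2.67) = 1 − Φ(2.67/√t) = 1 − Φ(2.67/√5.32) = 1 − Φ(1.1576). So
  P(M_{5.32} ≥ 2.67) = 2(1 − Φ(1.1576)) ≈ 0.2470.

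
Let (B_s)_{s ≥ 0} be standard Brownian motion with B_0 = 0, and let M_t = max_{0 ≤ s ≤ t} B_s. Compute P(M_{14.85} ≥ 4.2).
P(M_{14.85} ≥ 4.2) = 2·P(B_{14.85} ≥ 4.2) = 2(1 − Φ(4.2/√14.85)) ≈ 0.2758

By the reflection principle for Brownian motion, P(M_t ≥ a) = 2 · P(B_t ≥ a) for a ≥ 0. Since B_t ~ N(0, t), P(B_t ≥ 4.2) = 1 − Φ(4.2/√t) = 1 − Φ(4.2/√14.85) = 1 − Φ(1.0899). So
  P(M_{14.85} ≥ 4.2) = 2(1 − Φ(1.0899)) ≈ 0.2758.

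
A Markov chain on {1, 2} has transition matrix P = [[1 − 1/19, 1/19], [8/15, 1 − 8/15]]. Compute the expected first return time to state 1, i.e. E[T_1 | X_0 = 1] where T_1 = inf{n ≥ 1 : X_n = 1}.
E[T_1 | X_0 = 1] = 1/π_1 = 167/152

For an irreducible recurrent Markov chain with stationary distribution π, E[T_i | X_0 = i] = 1/π_i (Kac's formula). Here π_1 = (8/15)/(1/19 + 8/15) = (8/15)/(167/285) = 152/167, so E[T_1 | X_0 = 1] = 1/π_1 = (1/19 + 8/15)/(8/15) = (167/285)/(8/15) = 167/152.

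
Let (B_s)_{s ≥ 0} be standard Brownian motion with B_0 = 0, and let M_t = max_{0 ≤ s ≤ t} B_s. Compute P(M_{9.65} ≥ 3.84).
P(M_{9.65} ≥ 3.84) = 2·P(B_{9.65} ≥ 3.84) = 2(1 − Φ(3.84/√9.65)) ≈ 0.2164

By the reflection principle for Brownian motion, P(M_t ≥ a) = 2 · P(B_t ≥ a) for a ≥ 0. Since B_t ~ N(0, t), P(B_t ≥ 3.84) = 1 − Φ(3.84/√t) = 1 − Φ(3.84/√9.65) = 1 − Φ(1.2361). So
  P(M_{9.65} ≥ 3.84) = 2(1 − Φ(1.2361)) ≈ 0.2164.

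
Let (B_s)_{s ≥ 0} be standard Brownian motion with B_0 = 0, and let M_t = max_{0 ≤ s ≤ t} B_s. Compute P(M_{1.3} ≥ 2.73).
P(M_{1.3} ≥ 2.73) = 2·P(B_{1.3} ≥ 2.73) = 2(1 − Φ(2.73/√1.3)) ≈ 0.0166

By the reflection principle for Brownian motion, P(M_t ≥ a) = 2 · P(B_t ≥ a) for a ≥ 0. Since B_t ~ N(0, t), P(B_t ≥ 2.73) = 1 − Φ(2.73/√t) = 1 − Φ(2.73/√1.3) = 1 − Φ(2.3944). So
  P(M_{1.3} ≥ 2.73) = 2(1 − Φ(2.3944)) ≈ 0.0166.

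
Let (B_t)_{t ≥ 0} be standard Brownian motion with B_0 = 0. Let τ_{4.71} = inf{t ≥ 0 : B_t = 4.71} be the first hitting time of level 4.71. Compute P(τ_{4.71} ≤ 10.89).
P(τ_{4.71} ≤ 10.89) = 2(1 − Φ(4.71/√10.89)) = 2(1 − Φ(1.4273)) ≈ 0.1535

By the reflection principle for standard BM, P(τ_b ≤ t) = 2 · P(B_t ≥ b). Since B_t ~ N(0, t), P(B_t ≥ 4.71) = 1 − Φ(4.71/√t) = 1 − Φ(4.71/√10.89) = 1 − Φ(1.4273) ≈ 0.07675. Doubling: P(τ_{4.71} ≤ 10.89) ≈ 2 · 0.07675 = 0.15350 ≈ 0.1535.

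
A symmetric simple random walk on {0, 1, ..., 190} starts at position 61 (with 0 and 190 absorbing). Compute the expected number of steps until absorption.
E[τ | X_0 = 61] = 7869

Let v_k = E[τ | X_0 = k]. Boundary: v_0 = v_190 = 0. Recurrence: v_k = 1 + (v_{k-1} + v_{k+1})/2 for 1 ≤ k ≤ 189. The particular solution to v_k − (v_{k-1} + v_{k+1})/2 = 1 is v_k = −k^2. Adding homogeneous solution A + B k and matching boundaries gives v_k = k (190 − k). Substituting k = 61: v_61 = 61 · 129 = 7869.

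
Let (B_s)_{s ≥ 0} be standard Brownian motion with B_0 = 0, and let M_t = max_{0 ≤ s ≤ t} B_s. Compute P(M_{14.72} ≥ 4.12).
P(M_{14.72} ≥ 4.12) = 2·P(B_{14.72} ≥ 4.12) = 2(1 − Φ(4.12/√14.72)) ≈ 0.2829

By the reflection principle for Brownian motion, P(M_t ≥ a) = 2 · P(B_t ≥ a) for a ≥ 0. Since B_t ~ N(0, t), P(B_t ≥ 4.12) = 1 − Φ(4.12/√t) = 1 − Φ(4.12/√14.72) = 1 − Φ(1.0738). So
  P(M_{14.72} ≥ 4.12) = 2(1 − Φ(1.0738)) ≈ 0.2829.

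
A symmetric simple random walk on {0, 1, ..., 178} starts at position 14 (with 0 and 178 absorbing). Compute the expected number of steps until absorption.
E[τ | X_0 = 14] = 2296

Let v_k = E[τ | X_0 = k]. Boundary: v_0 = v_178 = 0. Recurrence: v_k = 1 + (v_{k-1} + v_{k+1})/2 for 1 ≤ k ≤ 177. The particular solution to v_k − (v_{k-1} + v_{k+1})/2 = 1 is v_k = −k^2. Adding homogeneous solution A + B k and matching boundaries gives v_k = k (178 − k). Substituting k = 14: v_14 = 14 · 164 = 2296.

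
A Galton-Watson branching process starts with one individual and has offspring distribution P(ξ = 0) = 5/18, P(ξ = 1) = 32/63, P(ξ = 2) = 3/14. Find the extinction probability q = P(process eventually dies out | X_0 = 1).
q = 1

Mean offspring μ = 0·5/18 + 1·32/63 + 2·3/14 = 59/63 ≤ 1. For μ ≤ 1 with offspring not concentrated at 1, the Galton-Watson process goes extinct almost surely, so q = 1.
(Algebraic check: The pgf is f(s) = 5/18 + 32/63·s + 3/14·s². The extinction probability q is the smallest fixed point of f in [0, 1]. Setting s = f(s):
  3/14·s² + (32/63 − 1)·s + 5/18 = 0
  3/14·s² − (5/18 + 3/14)·s + 5/18 = 0
which factors as (s − 1)·(3/14·s − 5/18) = 0, giving roots s = 1 and s = (5/18)/(3/14) = 35/27. Since 35/27 ≥ 1, the smallest root in [0, 1] is s = 1.)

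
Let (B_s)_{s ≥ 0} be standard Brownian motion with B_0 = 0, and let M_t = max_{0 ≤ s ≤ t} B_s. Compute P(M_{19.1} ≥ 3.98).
P(M_{19.1} ≥ 3.98) = 2·P(B_{19.1} ≥ 3.98) = 2(1 − Φ(3.98/√19.1)) ≈ 0.3625

By the reflection principle for Brownian motion, P(M_t ≥ a) = 2 · P(B_t ≥ a) for a ≥ 0. Since B_t ~ N(0, t), P(B_t ≥ 3.98) = 1 − Φ(3.98/√t) = 1 − Φ(3.98/√19.1) = 1 − Φ(0.9107). So
  P(M_{19.1} ≥ 3.98) = 2(1 − Φ(0.9107)) ≈ 0.3625.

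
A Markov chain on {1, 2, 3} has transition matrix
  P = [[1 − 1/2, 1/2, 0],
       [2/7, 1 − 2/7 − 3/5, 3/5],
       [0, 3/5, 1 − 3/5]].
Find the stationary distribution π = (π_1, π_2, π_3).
π = (2/9, 7/18, 7/18)

This is a birth-death chain on three states, which satisfies detailed balance: π_1 · P_{12} = π_2 · P_{21} and π_2 · P_{23} = π_3 · P_{32}.
From π_1 · 1/2 = π_2 · 2/7: π_2/π_1 = (1/2)/(2/7) = 7/4.
From π_2 · 3/5 = π_3 · 3/5: π_3/π_2 = (3/5)/(3/5) = 1.
Take π_1 proportional to 1; then unnormalized π = (1, 7/4, 7/4). Normalize by dividing by the sum 9/2:
  π = (2/9, 7/18, 7/18).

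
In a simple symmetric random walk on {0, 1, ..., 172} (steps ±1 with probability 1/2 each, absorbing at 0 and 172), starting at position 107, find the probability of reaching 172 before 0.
P(hit 172 before 0) = 107/172

Let u_k = P(hit 172 before 0 | start at k). Then u_0 = 0, u_172 = 1, and u_k = u_{k-1}/2 + u_{k+1}/2 for 1 ≤ k ≤ 171. This harmonic recurrence is solved by u_k = k/172, giving u_107 = 107/172.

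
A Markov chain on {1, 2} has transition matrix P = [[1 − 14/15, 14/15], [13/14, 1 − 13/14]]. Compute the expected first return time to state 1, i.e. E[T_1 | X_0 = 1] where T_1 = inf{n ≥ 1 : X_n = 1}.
E[T_1 | X_0 = 1] = 1/π_1 = 391/195

For an irreducible recurrent Markov chain with stationary distribution π, E[T_i | X_0 = i] = 1/π_i (Kac's formula). Here π_1 = (13/14)/(14/15 + 13/14) = (13/14)/(391/210) = 195/391, so E[T_1 | X_0 = 1] = 1/π_1 = (14/15 + 13/14)/(13/14) = (391/210)/(13/14) = 391/195.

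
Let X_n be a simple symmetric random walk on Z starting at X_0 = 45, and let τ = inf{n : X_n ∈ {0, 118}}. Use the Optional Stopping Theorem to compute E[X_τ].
E[X_τ] = 45

X_n is a martingale and τ is a bounded-mean stopping time (indeed τ is finite a.s. with bounded expectation since the walk is in a bounded region). By the OST, E[X_τ] = E[X_0] = 45. Equivalently: E[X_τ] = 118 · P(hit 118 first) + 0 · P(hit 0 first) = 118 · (45/118) = 45.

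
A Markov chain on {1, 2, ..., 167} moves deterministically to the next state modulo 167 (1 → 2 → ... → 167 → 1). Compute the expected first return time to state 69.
E[T_69 | X_0 = 69] = 167

The chain cycles deterministically, so starting at state 69 it returns in exactly 167 steps. Equivalently, the stationary distribution is uniform π_j = 1/167 for every state j, so by Kac's formula E[T_69] = 1/π_69 = 167.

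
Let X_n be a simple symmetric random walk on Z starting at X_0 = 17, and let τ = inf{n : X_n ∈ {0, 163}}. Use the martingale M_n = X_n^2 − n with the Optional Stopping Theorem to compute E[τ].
E[τ] = 2482

M_n = X_n^2 − n is a martingale (since E[X_{n+1}^2 | F_n] = X_n^2 + 1). By OST (τ has finite mean in a bounded region), E[M_τ] = E[M_0] = X_0^2 − 0 = 17^2 = 289. Also E[M_τ] = E[X_τ^2] − E[τ]. The walk exits at 0 or 163, with P(hit 163 first) = 17/163, so E[X_τ^2] = 163^2 · 17/163 + 0 = 2771. Thus E[τ] = E[X_τ^2] − E[M_τ] = 2771 − 289 = 2482 = 17(163 − 17) = 2482.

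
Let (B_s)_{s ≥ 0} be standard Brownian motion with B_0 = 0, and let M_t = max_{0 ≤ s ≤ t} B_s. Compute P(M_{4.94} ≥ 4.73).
P(M_{4.94} ≥ 4.73) = 2·P(B_{4.94} ≥ 4.73) = 2(1 − Φ(4.73/√4.94)) ≈ 0.0333

By the reflection principle for Brownian motion, P(M_t ≥ a) = 2 · P(B_t ≥ a) for a ≥ 0. Since B_t ~ N(0, t), P(B_t ≥ 4.73) = 1 − Φ(4.73/√t) = 1 − Φ(4.73/√4.94) = 1 − Φ(2.1281). So
  P(M_{4.94} ≥ 4.73) = 2(1 − Φ(2.1281)) ≈ 0.0333.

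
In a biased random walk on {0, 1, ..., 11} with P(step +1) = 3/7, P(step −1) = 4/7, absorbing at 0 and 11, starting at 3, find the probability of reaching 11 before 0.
P(hit 11 before 0) = (1 − (4/3)^3) / (1 − (4/3)^11) = 242757/4017157

Let u_k denote P(reach 11 before 0 | start at k). Boundary: u_0 = 0, u_11 = 1. Recurrence: u_k = 3/7·u_{k+1} + 4/7·u_{k-1} for 1 ≤ k ≤ 10. Try u_k = A + B·r^k with r = q/p = (4/7)/(3/7) = 4/3. Substitution satisfies the recurrence; boundary conditions give:
  u_k = (1 − r^k) / (1 − r^N) = (1 − (4/3)^3) / (1 − (4/3)^11) = 242757/4017157.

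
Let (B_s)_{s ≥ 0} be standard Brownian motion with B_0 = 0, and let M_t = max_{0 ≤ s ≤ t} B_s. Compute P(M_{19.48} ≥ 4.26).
P(M_{19.48} ≥ 4.26) = 2·P(B_{19.48} ≥ 4.26) = 2(1 − Φ(4.26/√19.48)) ≈ 0.3344

By the reflection principle for Brownian motion, P(M_t ≥ a) = 2 · P(B_t ≥ a) for a ≥ 0. Since B_t ~ N(0, t), P(B_t ≥ 4.26) = 1 − Φ(4.26/√t) = 1 − Φ(4.26/√19.48) = 1 − Φ(0.9652). So
  P(M_{19.48} ≥ 4.26) = 2(1 − Φ(0.9652)) ≈ 0.3344.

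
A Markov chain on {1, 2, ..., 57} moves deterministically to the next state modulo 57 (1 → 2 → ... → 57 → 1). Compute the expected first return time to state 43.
E[T_43 | X_0 = 43] = 57

The chain cycles deterministically, so starting at state 43 it returns in exactly 57 steps. Equivalently, the stationary distribution is uniform π_j = 1/57 for every state j, so by Kac's formula E[T_43] = 1/π_43 = 57.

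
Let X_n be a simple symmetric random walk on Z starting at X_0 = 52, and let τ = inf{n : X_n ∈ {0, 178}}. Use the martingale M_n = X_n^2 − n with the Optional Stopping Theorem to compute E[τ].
E[τ] = 6552

M_n = X_n^2 − n is a martingale (since E[X_{n+1}^2 | F_n] = X_n^2 + 1). By OST (τ has finite mean in a bounded region), E[M_τ] = E[M_0] = X_0^2 − 0 = 52^2 = 2704. Also E[M_τ] = E[X_τ^2] − E[τ]. The walk exits at 0 or 178, with P(hit 178 first) = 52/178, so E[X_τ^2] = 178^2 · 52/178 + 0 = 9256. Thus E[τ] = E[X_τ^2] − E[M_τ] = 9256 − 2704 = 6552 = 52(178 − 52) = 6552.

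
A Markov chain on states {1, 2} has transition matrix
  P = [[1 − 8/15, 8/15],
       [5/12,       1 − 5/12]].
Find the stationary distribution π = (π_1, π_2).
π_1 = 25/57, π_2 = 32/57

Solve πP = π with π_1 + π_2 = 1. From πP = π: π_1 · (1 − 8/15) + π_2 · 5/12 = π_1 ⇒ π_2 · 5/12 = π_1 · 8/15 ⇒ π_2/π_1 = (8/15)/(5/12) = 32/25. Together with π_1 + π_2 = 1:
  π_1 = (5/12)/(8/15 + 5/12) = (5/12)/(19/20) = 25/57,
  π_2 = (8/15)/(8/15 + 5/12) = (8/15)/(19/20) = 32/57.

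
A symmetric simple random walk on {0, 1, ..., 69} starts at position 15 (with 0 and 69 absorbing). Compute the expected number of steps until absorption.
E[τ | X_0 = 15] = 810

Let v_k = E[τ | X_0 = k]. Boundary: v_0 = v_69 = 0. Recurrence: v_k = 1 + (v_{k-1} + v_{k+1})/2 for 1 ≤ k ≤ 68. The particular solution to v_k − (v_{k-1} + v_{k+1})/2 = 1 is v_k = −k^2. Adding homogeneous solution A + B k and matching boundaries gives v_k = k (69 − k). Substituting k = 15: v_15 = 15 · 54 = 810.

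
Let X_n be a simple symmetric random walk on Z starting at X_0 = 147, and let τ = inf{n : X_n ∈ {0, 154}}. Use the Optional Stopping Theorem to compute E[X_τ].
E[X_τ] = 147

X_n is a martingale and τ is a bounded-mean stopping time (indeed τ is finite a.s. with bounded expectation since the walk is in a bounded region). By the OST, E[X_τ] = E[X_0] = 147. Equivalently: E[X_τ] = 154 · P(hit 154 first) + 0 · P(hit 0 first) = 154 · (147/154) = 147.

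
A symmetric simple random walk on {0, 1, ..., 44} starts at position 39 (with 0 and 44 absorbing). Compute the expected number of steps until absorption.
E[τ | X_0 = 39] = 195

Let v_k = E[τ | X_0 = k]. Boundary: v_0 = v_44 = 0. Recurrence: v_k = 1 + (v_{k-1} + v_{k+1})/2 for 1 ≤ k ≤ 43. The particular solution to v_k − (v_{k-1} + v_{k+1})/2 = 1 is v_k = −k^2. Adding homogeneous solution A + B k and matching boundaries gives v_k = k (44 − k). Substituting k = 39: v_39 = 39 · 5 = 195.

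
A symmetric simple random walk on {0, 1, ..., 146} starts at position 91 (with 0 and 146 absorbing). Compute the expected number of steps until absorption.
E[τ | X_0 = 91] = 5005

Let v_k = E[τ | X_0 = k]. Boundary: v_0 = v_146 = 0. Recurrence: v_k = 1 + (v_{k-1} + v_{k+1})/2 for 1 ≤ k ≤ 145. The particular solution to v_k − (v_{k-1} + v_{k+1})/2 = 1 is v_k = −k^2. Adding homogeneous solution A + B k and matching boundaries gives v_k = k (146 − k). Substituting k = 91: v_91 = 91 · 55 = 5005.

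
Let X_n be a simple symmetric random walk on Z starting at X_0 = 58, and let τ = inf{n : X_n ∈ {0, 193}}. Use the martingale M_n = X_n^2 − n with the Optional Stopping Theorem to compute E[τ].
E[τ] = 7830

M_n = X_n^2 − n is a martingale (since E[X_{n+1}^2 | F_n] = X_n^2 + 1). By OST (τ has finite mean in a bounded region), E[M_τ] = E[M_0] = X_0^2 − 0 = 58^2 = 3364. Also E[M_τ] = E[X_τ^2] − E[τ]. The walk exits at 0 or 193, with P(hit 193 first) = 58/193, so E[X_τ^2] = 193^2 · 58/193 + 0 = 11194. Thus E[τ] = E[X_τ^2] − E[M_τ] = 11194 − 3364 = 7830 = 58(193 − 58) = 7830.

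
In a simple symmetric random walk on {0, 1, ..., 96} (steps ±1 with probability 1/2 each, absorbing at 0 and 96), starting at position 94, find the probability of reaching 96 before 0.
P(hit 96 before 0) = 94/96 = 47/48

Let u_k = P(hit 96 before 0 | start at k). Then u_0 = 0, u_96 = 1, and u_k = u_{k-1}/2 + u_{k+1}/2 for 1 ≤ k ≤ 95. This harmonic recurrence is solved by u_k = k/96, giving u_94 = 94/96 = 47/48.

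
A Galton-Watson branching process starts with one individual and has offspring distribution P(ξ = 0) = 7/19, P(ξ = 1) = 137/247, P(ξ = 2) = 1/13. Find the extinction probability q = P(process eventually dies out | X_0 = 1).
q = 1

Mean offspring μ = 0·7/19 + 1·137/247 + 2·1/13 = 175/247 ≤ 1. For μ ≤ 1 with offspring not concentrated at 1, the Galton-Watson process goes extinct almost surely, so q = 1.
(Algebraic check: The pgf is f(s) = 7/19 + 137/247·s + 1/13·s². The extinction probability q is the smallest fixed point of f in [0, 1]. Setting s = f(s):
  1/13·s² + (137/247 − 1)·s + 7/19 = 0
  1/13·s² − (7/19 + 1/13)·s + 7/19 = 0
which factors as (s − 1)·(1/13·s − 7/19) = 0, giving roots s = 1 and s = (7/19)/(1/13) = 91/19. Since 91/19 ≥ 1, the smallest root in [0, 1] is s = 1.)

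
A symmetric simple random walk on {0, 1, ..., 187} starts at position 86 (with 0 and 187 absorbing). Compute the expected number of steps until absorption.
E[τ | X_0 = 86] = 8686

Let v_k = E[τ | X_0 = k]. Boundary: v_0 = v_187 = 0. Recurrence: v_k = 1 + (v_{k-1} + v_{k+1})/2 for 1 ≤ k ≤ 186. The particular solution to v_k − (v_{k-1} + v_{k+1})/2 = 1 is v_k = −k^2. Adding homogeneous solution A + B k and matching boundaries gives v_k = k (187 − k). Substituting k = 86: v_86 = 86 · 101 = 8686.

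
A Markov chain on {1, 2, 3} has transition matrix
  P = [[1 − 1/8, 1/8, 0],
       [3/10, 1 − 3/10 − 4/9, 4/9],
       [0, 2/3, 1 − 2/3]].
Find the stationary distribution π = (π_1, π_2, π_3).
π = (36/61, 15/61, 10/61)

This is a birth-death chain on three states, which satisfies detailed balance: π_1 · P_{12} = π_2 · P_{21} and π_2 · P_{23} = π_3 · P_{32}.
From π_1 · 1/8 = π_2 · 3/10: π_2/π_1 = (1/8)/(3/10) = 5/12.
From π_2 · 4/9 = π_3 · 2/3: π_3/π_2 = (4/9)/(2/3) = 2/3.
Take π_1 proportional to 1; then unnormalized π = (1, 5/12, 5/18). Normalize by dividing by the sum 61/36:
  π = (36/61, 15/61, 10/61).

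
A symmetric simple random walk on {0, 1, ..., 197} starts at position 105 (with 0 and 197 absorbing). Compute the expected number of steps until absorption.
E[τ | X_0 = 105] = 9660

Let v_k = E[τ | X_0 = k]. Boundary: v_0 = v_197 = 0. Recurrence: v_k = 1 + (v_{k-1} + v_{k+1})/2 for 1 ≤ k ≤ 196. The particular solution to v_k − (v_{k-1} + v_{k+1})/2 = 1 is v_k = −k^2. Adding homogeneous solution A + B k and matching boundaries gives v_k = k (197 − k). Substituting k = 105: v_105 = 105 · 92 = 9660.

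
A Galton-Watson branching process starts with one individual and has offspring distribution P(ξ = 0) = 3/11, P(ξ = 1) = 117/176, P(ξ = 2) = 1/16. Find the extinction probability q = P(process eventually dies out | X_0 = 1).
q = 1

Mean offspring μ = 0·3/11 + 1·117/176 + 2·1/16 = 139/176 ≤ 1. For μ ≤ 1 with offspring not concentrated at 1, the Galton-Watson process goes extinct almost surely, so q = 1.
(Algebraic check: The pgf is f(s) = 3/11 + 117/176·s + 1/16·s². The extinction probability q is the smallest fixed point of f in [0, 1]. Setting s = f(s):
  1/16·s² + (117/176 − 1)·s + 3/11 = 0
  1/16·s² − (3/11 + 1/16)·s + 3/11 = 0
which factors as (s − 1)·(1/16·s − 3/11) = 0, giving roots s = 1 and s = (3/11)/(1/16) = 48/11. Since 48/11 ≥ 1, the smallest root in [0, 1] is s = 1.)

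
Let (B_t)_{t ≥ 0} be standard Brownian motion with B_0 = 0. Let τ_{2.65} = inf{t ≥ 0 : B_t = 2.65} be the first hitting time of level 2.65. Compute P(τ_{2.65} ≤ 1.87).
P(τ_{2.65} ≤ 1.87) = 2(1 − Φ(2.65/√1.87)) = 2(1 − Φ(1.9379)) ≈ 0.0526

By the reflection principle for standard BM, P(τ_b ≤ t) = 2 · P(B_t ≥ b). Since B_t ~ N(0, t), P(B_t ≥ 2.65) = 1 − Φ(2.65/√t) = 1 − Φ(2.65/√1.87) = 1 − Φ(1.9379) ≈ 0.02632. Doubling: P(τ_{2.65} ≤ 1.87) ≈ 2 · 0.02632 = 0.05264 ≈ 0.0526.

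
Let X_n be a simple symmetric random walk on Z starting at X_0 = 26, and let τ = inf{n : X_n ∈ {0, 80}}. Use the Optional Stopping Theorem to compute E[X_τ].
E[X_τ] = 26

X_n is a martingale and τ is a bounded-mean stopping time (indeed τ is finite a.s. with bounded expectation since the walk is in a bounded region). By the OST, E[X_τ] = E[X_0] = 26. Equivalently: E[X_τ] = 80 · P(hit 80 first) + 0 · P(hit 0 first) = 80 · (26/80) = 26.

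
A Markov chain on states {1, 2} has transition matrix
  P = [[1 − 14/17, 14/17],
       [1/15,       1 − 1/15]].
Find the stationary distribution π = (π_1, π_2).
π_1 = 17/227, π_2 = 210/227

Solve πP = π with π_1 + π_2 = 1. From πP = π: π_1 · (1 − 14/17) + π_2 · 1/15 = π_1 ⇒ π_2 · 1/15 = π_1 · 14/17 ⇒ π_2/π_1 = (14/17)/(1/15) = 210/17. Together with π_1 + π_2 = 1:
  π_1 = (1/15)/(14/17 + 1/15) = (1/15)/(227/255) = 17/227,
  π_2 = (14/17)/(14/17 + 1/15) = (14/17)/(227/255) = 210/227.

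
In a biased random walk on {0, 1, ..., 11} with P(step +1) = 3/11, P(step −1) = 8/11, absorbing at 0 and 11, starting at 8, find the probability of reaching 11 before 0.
P(hit 11 before 0) = (1 − (8/3)^8) / (1 − (8/3)^11) = 90561537/1717951489

Let u_k denote P(reach 11 before 0 | start at k). Boundary: u_0 = 0, u_11 = 1. Recurrence: u_k = 3/11·u_{k+1} + 8/11·u_{k-1} for 1 ≤ k ≤ 10. Try u_k = A + B·r^k with r = q/p = (8/11)/(3/11) = 8/3. Substitution satisfies the recurrence; boundary conditions give:
  u_k = (1 − r^k) / (1 − r^N) = (1 − (8/3)^8) / (1 − (8/3)^11) = 90561537/1717951489.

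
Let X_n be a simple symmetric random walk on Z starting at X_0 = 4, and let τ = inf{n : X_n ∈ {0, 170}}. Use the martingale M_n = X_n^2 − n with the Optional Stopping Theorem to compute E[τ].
E[τ] = 664

M_n = X_n^2 − n is a martingale (since E[X_{n+1}^2 | F_n] = X_n^2 + 1). By OST (τ has finite mean in a bounded region), E[M_τ] = E[M_0] = X_0^2 − 0 = 4^2 = 16. Also E[M_τ] = E[X_τ^2] − E[τ]. The walk exits at 0 or 170, with P(hit 170 first) = 4/170, so E[X_τ^2] = 170^2 · 4/170 + 0 = 680. Thus E[τ] = E[X_τ^2] − E[M_τ] = 680 − 16 = 664 = 4(170 − 4) = 664.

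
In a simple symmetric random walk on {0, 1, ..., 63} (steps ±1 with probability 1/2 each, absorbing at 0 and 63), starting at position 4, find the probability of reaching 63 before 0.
P(hit 63 before 0) = 4/63

Let u_k = P(hit 63 before 0 | start at k). Then u_0 = 0, u_63 = 1, and u_k = u_{k-1}/2 + u_{k+1}/2 for 1 ≤ k ≤ 62. This harmonic recurrence is solved by u_k = k/63, giving u_4 = 4/63.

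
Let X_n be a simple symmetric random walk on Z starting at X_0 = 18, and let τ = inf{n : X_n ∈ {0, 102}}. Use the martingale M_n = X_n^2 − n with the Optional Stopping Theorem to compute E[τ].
E[τ] = 1512

M_n = X_n^2 − n is a martingale (since E[X_{n+1}^2 | F_n] = X_n^2 + 1). By OST (τ has finite mean in a bounded region), E[M_τ] = E[M_0] = X_0^2 − 0 = 18^2 = 324. Also E[M_τ] = E[X_τ^2] − E[τ]. The walk exits at 0 or 102, with P(hit 102 first) = 18/102, so E[X_τ^2] = 102^2 · 18/102 + 0 = 1836. Thus E[τ] = E[X_τ^2] − E[M_τ] = 1836 − 324 = 1512 = 18(102 − 18) = 1512.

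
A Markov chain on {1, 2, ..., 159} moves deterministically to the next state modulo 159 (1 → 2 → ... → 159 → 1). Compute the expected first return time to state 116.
E[T_116 | X_0 = 116] = 159

The chain cycles deterministically, so starting at state 116 it returns in exactly 159 steps. Equivalently, the stationary distribution is uniform π_j = 1/159 for every state j, so by Kac's formula E[T_116] = 1/π_116 = 159.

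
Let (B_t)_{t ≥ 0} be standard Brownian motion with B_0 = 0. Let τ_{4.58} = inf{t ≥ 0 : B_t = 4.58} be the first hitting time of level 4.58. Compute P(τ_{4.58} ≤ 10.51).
P(τ_{4.58} ≤ 10.51) = 2(1 − Φ(4.58/√10.51)) = 2(1 − Φ(1.4127)) ≈ 0.1577

By the reflection principle for standard BM, P(τ_b ≤ t) = 2 · P(B_t ≥ b). Since B_t ~ N(0, t), P(B_t ≥ 4.58) = 1 − Φ(4.58/√t) = 1 − Φ(4.58/√10.51) = 1 − Φ(1.4127) ≈ 0.07887. Doubling: P(τ_{4.58} ≤ 10.51) ≈ 2 · 0.07887 = 0.15774 ≈ 0.1577.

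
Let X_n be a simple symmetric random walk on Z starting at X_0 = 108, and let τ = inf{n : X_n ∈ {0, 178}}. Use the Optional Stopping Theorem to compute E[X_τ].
E[X_τ] = 108

X_n is a martingale and τ is a bounded-mean stopping time (indeed τ is finite a.s. with bounded expectation since the walk is in a bounded region). By the OST, E[X_τ] = E[X_0] = 108. Equivalently: E[X_τ] = 178 · P(hit 178 first) + 0 · P(hit 0 first) = 178 · (108/178) = 108.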